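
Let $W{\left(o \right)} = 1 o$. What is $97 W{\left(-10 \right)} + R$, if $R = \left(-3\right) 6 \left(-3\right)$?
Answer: $-916$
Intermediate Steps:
$R = 54$ ($R = \left(-18\right) \left(-3\right) = 54$)
$W{\left(o \right)} = o$
$97 W{\left(-10 \right)} + R = 97 \left(-10\right) + 54 = -970 + 54 = -916$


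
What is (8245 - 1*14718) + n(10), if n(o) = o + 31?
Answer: -6432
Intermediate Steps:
n(o) = 31 + o
(8245 - 1*14718) + n(10) = (8245 - 1*14718) + (31 + 10) = (8245 - 14718) + 41 = -6473 + 41 = -6432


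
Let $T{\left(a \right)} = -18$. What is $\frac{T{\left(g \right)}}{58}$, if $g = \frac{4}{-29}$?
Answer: $- \frac{9}{29} \approx -0.31034$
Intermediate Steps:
$g = - \frac{4}{29}$ ($g = 4 \left(- \frac{1}{29}\right) = - \frac{4}{29} \approx -0.13793$)
$\frac{T{\left(g \right)}}{58} = - \frac{18}{58} = \left(-18\right) \frac{1}{58} = - \frac{9}{29}$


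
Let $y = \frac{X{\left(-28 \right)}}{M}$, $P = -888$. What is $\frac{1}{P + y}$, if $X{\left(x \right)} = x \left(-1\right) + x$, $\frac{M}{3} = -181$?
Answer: $- \frac{1}{888} \approx -0.0011261$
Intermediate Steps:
$M = -543$ ($M = 3 \left(-181\right) = -543$)
$X{\left(x \right)} = 0$ ($X{\left(x \right)} = - x + x = 0$)
$y = 0$ ($y = \frac{0}{-543} = 0 \left(- \frac{1}{543}\right) = 0$)
$\frac{1}{P + y} = \frac{1}{-888 + 0} = \frac{1}{-888} = - \frac{1}{888}$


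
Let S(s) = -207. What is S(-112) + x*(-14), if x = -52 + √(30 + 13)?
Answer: 521 - 14*√43 ≈ 429.20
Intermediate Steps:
x = -52 + √43 ≈ -45.443
S(-112) + x*(-14) = -207 + (-52 + √43)*(-14) = -207 + (728 - 14*√43) = 521 - 14*√43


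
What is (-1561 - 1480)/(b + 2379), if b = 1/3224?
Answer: -9804184/7669897 ≈ -1.2783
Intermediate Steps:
b = 1/3224 ≈ 0.00031017
(-1561 - 1480)/(b + 2379) = (-1561 - 1480)/(1/3224 + 2379) = -3041/7669897/3224 = -3041*3224/7669897 = -9804184/7669897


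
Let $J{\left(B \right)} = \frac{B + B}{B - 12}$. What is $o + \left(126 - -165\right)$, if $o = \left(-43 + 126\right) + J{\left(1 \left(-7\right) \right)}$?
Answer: $\frac{7120}{19} \approx 374.74$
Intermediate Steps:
$J{\left(B \right)} = \frac{2 B}{-12 + B}$
$o = \frac{1591}{19}$ ($o = \left(-43 + 126\right) + \frac{2 \cdot 1 \left(-7\right)}{-12 + 1 \left(-7\right)} = 83 + 2 \left(-7\right) \frac{1}{-12 - 7} = 83 + 2 \left(-7\right) \frac{1}{-19} = 83 + 2 \left(-7\right) \left(- \frac{1}{19}\right) = 83 + \frac{14}{19} = \frac{1591}{19} \approx 83.737$)
$o + \left(126 - -165\right) = \frac{1591}{19} + \left(126 - -165\right) = \frac{1591}{19} + \left(126 + 165\right) = \frac{1591}{19} + 291 = \frac{7120}{19}$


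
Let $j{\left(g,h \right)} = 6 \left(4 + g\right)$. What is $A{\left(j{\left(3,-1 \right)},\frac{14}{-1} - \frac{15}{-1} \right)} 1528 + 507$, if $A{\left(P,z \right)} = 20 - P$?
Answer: $-33109$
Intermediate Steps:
$j{\left(g,h \right)} = 24 + 6 g$
$A{\left(j{\left(3,-1 \right)},\frac{14}{-1} - \frac{15}{-1} \right)} 1528 + 507 = \left(20 - \left(24 + 6 \cdot 3\right)\right) 1528 + 507 = \left(20 - \left(24 + 18\right)\right) 1528 + 507 = \left(20 - 42\right) 1528 + 507 = \left(-22\right) 1528 + 507 = -33616 + 507 = -33109$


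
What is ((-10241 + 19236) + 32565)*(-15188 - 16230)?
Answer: -1305732080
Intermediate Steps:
((-10241 + 19236) + 32565)*(-15188 - 16230) = (8995 + 32565)*(-31418) = 41560*(-31418) = -1305732080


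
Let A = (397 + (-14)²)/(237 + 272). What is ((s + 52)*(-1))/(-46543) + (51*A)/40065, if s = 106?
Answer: 1543235793/316385118385 ≈ 0.0048777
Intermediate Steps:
A = 593/509 (A = (397 + 196)/509 = 593*(1/509) = 593/509 ≈ 1.1650)
((s + 52)*(-1))/(-46543) + (51*A)/40065 = ((106 + 52)*(-1))/(-46543) + (51*(593/509))/40065 = (158*(-1))*(-1/46543) + (30243/509)*(1/40065) = -158*(-1/46543) + 10081/6797695 = 158/46543 + 10081/6797695 = 1543235793/316385118385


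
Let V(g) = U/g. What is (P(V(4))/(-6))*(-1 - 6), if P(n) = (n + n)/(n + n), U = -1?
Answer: 7/6 ≈ 1.1667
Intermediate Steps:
V(g) = -1/g
P(n) = 1 (P(n) = (2*n)/((2*n)) = (2*n)*(1/(2*n)) = 1)
(P(V(4))/(-6))*(-1 - 6) = (1/(-6))*(-1 - 6) = (1*(-1/6))*(-7) = -1/6*(-7) = 7/6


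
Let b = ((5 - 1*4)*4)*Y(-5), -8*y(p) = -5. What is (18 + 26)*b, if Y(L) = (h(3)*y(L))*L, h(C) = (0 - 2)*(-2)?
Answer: -2200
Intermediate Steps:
h(C) = 4 (h(C) = -2*(-2) = 4)
y(p) = 5/8 (y(p) = -1/8*(-5) = 5/8)
Y(L) = 5*L/2 (Y(L) = (4*(5/8))*L = 5*L/2)
b = -50 (b = ((5 - 1*4)*4)*((5/2)*(-5)) = ((5 - 4)*4)*(-25/2) = (1*4)*(-25/2) = 4*(-25/2) = -50)
(18 + 26)*b = (18 + 26)*(-50) = 44*(-50) = -2200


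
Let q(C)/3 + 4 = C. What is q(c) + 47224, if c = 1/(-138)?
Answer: 2171751/46 ≈ 47212.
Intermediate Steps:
c = -1/138 ≈ -0.0072464
q(C) = -12 + 3*C
q(c) + 47224 = (-12 + 3*(-1/138)) + 47224 = (-12 - 1/46) + 47224 = -553/46 + 47224 = 2171751/46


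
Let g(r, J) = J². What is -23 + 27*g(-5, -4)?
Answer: 409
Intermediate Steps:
-23 + 27*g(-5, -4) = -23 + 27*(-4)² = -23 + 27*16 = -23 + 432 = 409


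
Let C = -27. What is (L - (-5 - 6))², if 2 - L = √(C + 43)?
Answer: 81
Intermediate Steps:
L = -2 (L = 2 - √(-27 + 43) = 2 - √16 = 2 - 1*4 = 2 - 4 = -2)
(L - (-5 - 6))² = (-2 - (-5 - 6))² = (-2 - 1*(-11))² = (-2 + 11)² = 9² = 81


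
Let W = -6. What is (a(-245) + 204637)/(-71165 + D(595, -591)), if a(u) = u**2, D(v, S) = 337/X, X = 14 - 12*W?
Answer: -22760932/6119853 ≈ -3.7192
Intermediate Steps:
X = 86 (X = 14 - 12*(-6) = 14 + 72 = 86)
D(v, S) = 337/86
(a(-245) + 204637)/(-71165 + D(595, -591)) = ((-245)**2 + 204637)/(-71165 + 337/86) = (60025 + 204637)/(-6119853/86) = 264662*(-86/6119853) = -22760932/6119853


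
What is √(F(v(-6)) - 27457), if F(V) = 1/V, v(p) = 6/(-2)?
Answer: 2*I*√61779/3 ≈ 165.7*I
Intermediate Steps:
v(p) = -3 (v(p) = 6*(-½) = -3)
√(F(v(-6)) - 27457) = √(1/(-3) - 27457) = √(-⅓ - 27457) = √(-82372/3) = 2*I*√61779/3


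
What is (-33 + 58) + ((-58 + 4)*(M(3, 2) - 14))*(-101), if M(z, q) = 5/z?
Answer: -67241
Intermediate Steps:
(-33 + 58) + ((-58 + 4)*(M(3, 2) - 14))*(-101) = (-33 + 58) + ((-58 + 4)*(5/3 - 14))*(-101) = 25 - 54*(5*(⅓) - 14)*(-101) = 25 - 54*(5/3 - 14)*(-101) = 25 - 54*(-37/3)*(-101) = 25 + 666*(-101) = 25 - 67266 = -67241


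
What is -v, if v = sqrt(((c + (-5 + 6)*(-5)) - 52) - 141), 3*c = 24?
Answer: -I*sqrt(190) ≈ -13.784*I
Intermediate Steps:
c = 8 (c = (1/3)*24 = 8)
v = I*sqrt(190) (v = sqrt(((8 + (-5 + 6)*(-5)) - 52) - 141) = sqrt(((8 + 1*(-5)) - 52) - 141) = sqrt(((8 - 5) - 52) - 141) = sqrt((3 - 52) - 141) = sqrt(-49 - 141) = sqrt(-190) = I*sqrt(190) ≈ 13.784*I)
-v = -I*sqrt(190)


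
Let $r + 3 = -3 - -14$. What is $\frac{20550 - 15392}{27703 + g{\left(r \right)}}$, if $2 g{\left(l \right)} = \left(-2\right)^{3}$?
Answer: $\frac{5158}{27699} \approx 0.18622$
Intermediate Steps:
$r = 8$ ($r = -3 - -11 = -3 + \left(-3 + 14\right) = -3 + 11 = 8$)
$g{\left(l \right)} = -4$ ($g{\left(l \right)} = \frac{\left(-2\right)^{3}}{2} = \frac{1}{2} \left(-8\right) = -4$)
$\frac{20550 - 15392}{27703 + g{\left(r \right)}} = \frac{20550 - 15392}{27703 - 4} = \frac{5158}{27699}$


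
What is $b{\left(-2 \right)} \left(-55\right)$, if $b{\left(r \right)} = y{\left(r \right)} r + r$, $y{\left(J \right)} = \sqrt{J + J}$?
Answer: $110 + 220 i \approx 110.0 + 220.0 i$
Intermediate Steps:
$y{\left(J \right)} = \sqrt{2} \sqrt{J}$ ($y{\left(J \right)} = \sqrt{2 J} = \sqrt{2} \sqrt{J}$)
$b{\left(r \right)} = r + \sqrt{2} r^{\frac{3}{2}}$ ($b{\left(r \right)} = \sqrt{2} \sqrt{r} r + r = \sqrt{2} r^{\frac{3}{2}} + r = r + \sqrt{2} r^{\frac{3}{2}}$)
$b{\left(-2 \right)} \left(-55\right) = \left(-2 + \sqrt{2} \left(-2\right)^{\frac{3}{2}}\right) \left(-55\right) = \left(-2 + \sqrt{2} \left(- 2 i \sqrt{2}\right)\right) \left(-55\right) = \left(-2 - 4 i\right) \left(-55\right) = 110 + 220 i$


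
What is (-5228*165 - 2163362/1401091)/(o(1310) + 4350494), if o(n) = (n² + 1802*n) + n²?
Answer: -604305640891/7105852977787 ≈ -0.085043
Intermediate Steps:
o(n) = 2*n² + 1802*n
(-5228*165 - 2163362/1401091)/(o(1310) + 4350494) = (-5228*165 - 2163362/1401091)/(2*1310*(901 + 1310) + 4350494) = (-862620 - 2163362*1/1401091)/(2*1310*2211 + 4350494) = (-862620 - 2163362/1401091)/(5792820 + 4350494) = -1208611281782/1401091/10143314 = -1208611281782/1401091*1/10143314 = -604305640891/7105852977787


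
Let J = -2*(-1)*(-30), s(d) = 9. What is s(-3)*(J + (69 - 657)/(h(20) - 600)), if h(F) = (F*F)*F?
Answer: -1000323/1850 ≈ -540.71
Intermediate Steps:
h(F) = F³ (h(F) = F²*F = F³)
J = -60 (J = 2*(-30) = -60)
s(-3)*(J + (69 - 657)/(h(20) - 600)) = 9*(-60 + (69 - 657)/(20³ - 600)) = 9*(-60 - 588/(8000 - 600)) = 9*(-60 - 588/7400) = 9*(-60 - 588*1/7400) = 9*(-60 - 147/1850) = 9*(-111147/1850) = -1000323/1850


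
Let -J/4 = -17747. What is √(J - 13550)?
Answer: 3*√6382 ≈ 239.66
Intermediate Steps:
J = 70988 (J = -4*(-17747) = 70988)
√(J - 13550) = √(70988 - 13550) = √57438 = 3*√6382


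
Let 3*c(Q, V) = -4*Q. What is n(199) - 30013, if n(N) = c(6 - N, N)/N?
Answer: -17916989/597 ≈ -30012.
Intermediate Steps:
c(Q, V) = -4*Q/3 (c(Q, V) = (-4*Q)/3 = -4*Q/3)
n(N) = (-8 + 4*N/3)/N (n(N) = (-4*(6 - N)/3)/N = (-8 + 4*N/3)/N)
n(199) - 30013 = (4/3 - 8/199) - 30013 = 772/597 - 30013 = -17916989/597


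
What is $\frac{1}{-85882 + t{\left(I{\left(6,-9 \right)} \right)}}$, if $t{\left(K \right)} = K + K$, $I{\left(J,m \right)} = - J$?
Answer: $- \frac{1}{85894} \approx -1.1642 \cdot 10^{-5}$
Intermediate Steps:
$t{\left(K \right)} = 2 K$
$\frac{1}{-85882 + t{\left(I{\left(6,-9 \right)} \right)}} = \frac{1}{-85882 + 2 \left(\left(-1\right) 6\right)} = \frac{1}{-85882 + 2 \left(-6\right)} = \frac{1}{-85882 - 12} = \frac{1}{-85894} = - \frac{1}{85894}$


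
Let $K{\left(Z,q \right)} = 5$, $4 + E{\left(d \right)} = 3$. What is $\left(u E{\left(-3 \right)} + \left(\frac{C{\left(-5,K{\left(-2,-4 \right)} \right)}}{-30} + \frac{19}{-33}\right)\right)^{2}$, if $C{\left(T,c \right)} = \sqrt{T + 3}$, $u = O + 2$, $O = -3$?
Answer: $\frac{9679}{54450} - \frac{14 i \sqrt{2}}{495} \approx 0.17776 - 0.039998 i$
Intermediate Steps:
$E{\left(d \right)} = -1$ ($E{\left(d \right)} = -4 + 3 = -1$)
$u = -1$ ($u = -3 + 2 = -1$)
$C{\left(T,c \right)} = \sqrt{3 + T}$
$\left(u E{\left(-3 \right)} + \left(\frac{C{\left(-5,K{\left(-2,-4 \right)} \right)}}{-30} + \frac{19}{-33}\right)\right)^{2} = \left(\left(-1\right) \left(-1\right) + \left(\frac{\sqrt{3 - 5}}{-30} + \frac{19}{-33}\right)\right)^{2} = \left(1 + \left(\sqrt{-2} \left(- \frac{1}{30}\right) + 19 \left(- \frac{1}{33}\right)\right)\right)^{2} = \left(1 - \left(\frac{19}{33} - i \sqrt{2} \left(- \frac{1}{30}\right)\right)\right)^{2} = \left(1 - \left(\frac{19}{33} + \frac{i \sqrt{2}}{30}\right)\right)^{2} = \left(\frac{14}{33} - \frac{i \sqrt{2}}{30}\right)^{2}$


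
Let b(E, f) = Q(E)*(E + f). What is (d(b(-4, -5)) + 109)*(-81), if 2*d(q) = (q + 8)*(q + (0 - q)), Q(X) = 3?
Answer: -8829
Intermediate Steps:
b(E, f) = 3*E + 3*f (b(E, f) = 3*(E + f) = 3*E + 3*f)
d(q) = 0 (d(q) = ((q + 8)*(q + (0 - q)))/2 = ((8 + q)*(q - q))/2 = ((8 + q)*0)/2 = (½)*0 = 0)
(d(b(-4, -5)) + 109)*(-81) = (0 + 109)*(-81) = 109*(-81) = -8829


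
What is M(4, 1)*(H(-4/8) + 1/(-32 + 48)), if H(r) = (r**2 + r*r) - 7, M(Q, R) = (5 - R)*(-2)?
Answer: 103/2 ≈ 51.500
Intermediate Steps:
M(Q, R) = -10 + 2*R
H(r) = -7 + 2*r**2 (H(r) = (r**2 + r**2) - 7 = 2*r**2 - 7 = -7 + 2*r**2)
M(4, 1)*(H(-4/8) + 1/(-32 + 48)) = (-10 + 2*1)*((-7 + 2*(-4/8)**2) + 1/(-32 + 48)) = (-10 + 2)*((-7 + 2*(-4*1/8)**2) + 1/16) = -8*((-7 + 2*(-1/2)**2) + 1/16) = -8*((-7 + 2*(1/4)) + 1/16) = -8*((-7 + 1/2) + 1/16) = -8*(-13/2 + 1/16) = -8*(-103/16) = 103/2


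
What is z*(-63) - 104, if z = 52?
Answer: -3380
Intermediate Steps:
z*(-63) - 104 = 52*(-63) - 104 = -3276 - 104 = -3380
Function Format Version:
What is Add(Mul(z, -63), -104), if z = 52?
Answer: -3380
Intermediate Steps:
Add(Mul(z, -63), -104) = Add(Mul(52, -63), -104) = Add(-3276, -104) = -3380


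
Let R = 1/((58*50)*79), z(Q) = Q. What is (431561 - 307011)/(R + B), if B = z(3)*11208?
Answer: 28534405000/7703258401 ≈ 3.7042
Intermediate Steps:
B = 33624 (B = 3*11208 = 33624)
R = 1/229100 (R = 1/(2900*79) = 1/229100 ≈ 4.3649e-6)
(431561 - 307011)/(R + B) = (431561 - 307011)/(1/229100 + 33624) = 124550/(7703258401/229100) = 124550*(229100/7703258401) = 28534405000/7703258401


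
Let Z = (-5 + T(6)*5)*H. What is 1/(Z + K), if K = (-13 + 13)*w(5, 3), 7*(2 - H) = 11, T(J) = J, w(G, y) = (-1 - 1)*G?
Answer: 7/75 ≈ 0.093333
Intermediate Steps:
w(G, y) = -2*G
H = 3/7 (H = 2 - ⅐*11 = 2 - 11/7 = 3/7 ≈ 0.42857)
Z = 75/7 (Z = (-5 + 6*5)*(3/7) = (-5 + 30)*(3/7) = 25*(3/7) = 75/7 ≈ 10.714)
K = 0 (K = (-13 + 13)*(-2*5) = 0*(-10) = 0)
1/(Z + K) = 1/(75/7 + 0) = 1/(75/7) = 7/75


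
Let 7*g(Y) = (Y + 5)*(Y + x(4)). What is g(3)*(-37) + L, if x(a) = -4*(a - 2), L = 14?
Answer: 1578/7 ≈ 225.43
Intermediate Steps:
x(a) = 8 - 4*a (x(a) = -4*(-2 + a) = 8 - 4*a)
g(Y) = (-8 + Y)*(5 + Y)/7 (g(Y) = ((Y + 5)*(Y + (8 - 4*4)))/7 = ((5 + Y)*(Y + (8 - 16)))/7 = ((5 + Y)*(Y - 8))/7 = ((5 + Y)*(-8 + Y))/7 = ((-8 + Y)*(5 + Y))/7 = (-8 + Y)*(5 + Y)/7)
g(3)*(-37) + L = (-40/7 - 3/7*3 + (⅐)*3²)*(-37) + 14 = (-40/7 - 9/7 + (⅐)*9)*(-37) + 14 = (-40/7 - 9/7 + 9/7)*(-37) + 14 = -40/7*(-37) + 14 = 1480/7 + 14 = 1578/7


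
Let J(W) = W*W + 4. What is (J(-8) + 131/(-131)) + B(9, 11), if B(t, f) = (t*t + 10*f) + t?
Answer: 267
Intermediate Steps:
B(t, f) = t + t**2 + 10*f (B(t, f) = (t**2 + 10*f) + t = t + t**2 + 10*f)
J(W) = 4 + W**2 (J(W) = W**2 + 4 = 4 + W**2)
(J(-8) + 131/(-131)) + B(9, 11) = ((4 + (-8)**2) + 131/(-131)) + (9 + 9**2 + 10*11) = ((4 + 64) + 131*(-1/131)) + (9 + 81 + 110) = (68 - 1) + 200 = 67 + 200 = 267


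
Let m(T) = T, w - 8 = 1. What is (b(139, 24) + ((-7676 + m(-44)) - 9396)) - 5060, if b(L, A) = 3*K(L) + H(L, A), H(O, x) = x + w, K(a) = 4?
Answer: -22131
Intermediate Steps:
w = 9 (w = 8 + 1 = 9)
H(O, x) = 9 + x (H(O, x) = x + 9 = 9 + x)
b(L, A) = 21 + A (b(L, A) = 3*4 + (9 + A) = 12 + (9 + A) = 21 + A)
(b(139, 24) + ((-7676 + m(-44)) - 9396)) - 5060 = ((21 + 24) + ((-7676 - 44) - 9396)) - 5060 = (45 + (-7720 - 9396)) - 5060 = (45 - 17116) - 5060 = -17071 - 5060 = -22131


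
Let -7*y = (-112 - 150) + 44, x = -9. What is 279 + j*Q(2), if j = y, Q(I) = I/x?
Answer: 17141/63 ≈ 272.08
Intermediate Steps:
Q(I) = -I/9 (Q(I) = I/(-9) = I*(-1/9) = -I/9)
y = 218/7 (y = -((-112 - 150) + 44)/7 = -(-262 + 44)/7 = -1/7*(-218) = 218/7 ≈ 31.143)
j = 218/7 ≈ 31.143
279 + j*Q(2) = 279 + 218*(-1/9*2)/7 = 279 + (218/7)*(-2/9) = 279 - 436/63 = 17141/63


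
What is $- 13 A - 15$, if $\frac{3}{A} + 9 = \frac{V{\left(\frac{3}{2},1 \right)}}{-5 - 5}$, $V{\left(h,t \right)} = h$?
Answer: $- \frac{655}{61} \approx -10.738$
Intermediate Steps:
$A = - \frac{20}{61}$ ($A = \frac{3}{-9 + \frac{3 \cdot \frac{1}{2}}{-5 - 5}} = \frac{3}{-9 + \frac{3 \cdot \frac{1}{2}}{-10}} = \frac{3}{-9 + \frac{3}{2} \left(- \frac{1}{10}\right)} = \frac{3}{-9 - \frac{3}{20}} = \frac{3}{- \frac{183}{20}} = 3 \left(- \frac{20}{183}\right) = - \frac{20}{61} \approx -0.32787$)
$- 13 A - 15 = \left(-13\right) \left(- \frac{20}{61}\right) - 15 = \frac{260}{61} - 15 = - \frac{655}{61}$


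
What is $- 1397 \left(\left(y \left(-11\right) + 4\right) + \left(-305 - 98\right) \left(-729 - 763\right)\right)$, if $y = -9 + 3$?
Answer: $-840080362$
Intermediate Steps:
$y = -6$
$- 1397 \left(\left(y \left(-11\right) + 4\right) + \left(-305 - 98\right) \left(-729 - 763\right)\right) = - 1397 \left(\left(\left(-6\right) \left(-11\right) + 4\right) + \left(-305 - 98\right) \left(-729 - 763\right)\right) = - 1397 \left(\left(66 + 4\right) - -601276\right) = - 1397 \left(70 + 601276\right) = \left(-1397\right) 601346 = -840080362$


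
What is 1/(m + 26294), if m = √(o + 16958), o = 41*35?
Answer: 26294/691356043 - √18393/691356043 ≈ 3.7836e-5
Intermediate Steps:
o = 1435
m = √18393 (m = √(1435 + 16958) = √18393 ≈ 135.62)
1/(m + 26294) = 1/(√18393 + 26294) = 1/(26294 + √18393)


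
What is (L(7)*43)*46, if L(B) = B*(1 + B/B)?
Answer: 27692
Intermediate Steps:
L(B) = 2*B (L(B) = B*(1 + 1) = B*2 = 2*B)
(L(7)*43)*46 = ((2*7)*43)*46 = (14*43)*46 = 602*46 = 27692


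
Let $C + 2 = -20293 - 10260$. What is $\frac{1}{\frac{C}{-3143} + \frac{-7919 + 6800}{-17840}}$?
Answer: $\frac{8010160}{78374031} \approx 0.1022$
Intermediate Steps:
$C = -30555$ ($C = -2 - 30553 = -30555$)
$\frac{1}{\frac{C}{-3143} + \frac{-7919 + 6800}{-17840}} = \frac{1}{- \frac{30555}{-3143} + \frac{-7919 + 6800}{-17840}} = \frac{1}{\left(-30555\right) \left(- \frac{1}{3143}\right) - - \frac{1119}{17840}} = \frac{1}{\frac{4365}{449} + \frac{1119}{17840}} = \frac{1}{\frac{78374031}{8010160}} = \frac{8010160}{78374031}$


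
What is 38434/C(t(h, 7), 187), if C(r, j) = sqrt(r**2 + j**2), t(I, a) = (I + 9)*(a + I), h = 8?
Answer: 19217*sqrt(346)/2941 ≈ 121.54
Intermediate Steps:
t(I, a) = (9 + I)*(I + a)
C(r, j) = sqrt(j**2 + r**2)
38434/C(t(h, 7), 187) = 38434/(sqrt(187**2 + (8**2 + 9*8 + 9*7 + 8*7)**2)) = 38434/(sqrt(34969 + (64 + 72 + 63 + 56)**2)) = 38434/(sqrt(34969 + 255**2)) = 38434/(sqrt(34969 + 65025)) = 38434/(sqrt(99994)) = 38434/((17*sqrt(346))) = 38434*(sqrt(346)/5882) = 19217*sqrt(346)/2941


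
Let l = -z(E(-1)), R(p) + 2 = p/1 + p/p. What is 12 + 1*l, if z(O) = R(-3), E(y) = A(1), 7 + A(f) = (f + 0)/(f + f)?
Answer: 16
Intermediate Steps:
A(f) = -13/2 (A(f) = -7 + (f + 0)/(f + f) = -7 + f/((2*f)) = -7 + f*(1/(2*f)) = -7 + 1/2 = -13/2)
E(y) = -13/2
R(p) = -1 + p (R(p) = -2 + (p/1 + p/p) = -2 + (p*1 + 1) = -2 + (p + 1) = -2 + (1 + p) = -1 + p)
z(O) = -4 (z(O) = -1 - 3 = -4)
l = 4 (l = -1*(-4) = 4)
12 + 1*l = 12 + 1*4 = 12 + 4 = 16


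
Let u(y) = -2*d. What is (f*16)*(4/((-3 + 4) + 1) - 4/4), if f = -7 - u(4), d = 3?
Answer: -16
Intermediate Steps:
u(y) = -6 (u(y) = -2*3 = -6)
f = -1 (f = -7 - 1*(-6) = -7 + 6 = -1)
(f*16)*(4/((-3 + 4) + 1) - 4/4) = (-1*16)*(4/((-3 + 4) + 1) - 4/4) = -16*(4/(1 + 1) - 4*1/4) = -16*(4/2 - 1) = -16*(4*(1/2) - 1) = -16*(2 - 1) = -16*1 = -16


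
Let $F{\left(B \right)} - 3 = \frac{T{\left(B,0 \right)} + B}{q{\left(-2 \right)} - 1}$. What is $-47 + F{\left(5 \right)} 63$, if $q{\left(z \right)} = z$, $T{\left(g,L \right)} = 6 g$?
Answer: $-593$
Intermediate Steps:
$F{\left(B \right)} = 3 - \frac{7 B}{3}$ ($F{\left(B \right)} = 3 + \frac{6 B + B}{-2 - 1} = 3 + \frac{7 B}{-3} = 3 + 7 B \left(- \frac{1}{3}\right) = 3 - \frac{7 B}{3}$)
$-47 + F{\left(5 \right)} 63 = -47 + \left(3 - \frac{35}{3}\right) 63 = -47 - 546 = -593$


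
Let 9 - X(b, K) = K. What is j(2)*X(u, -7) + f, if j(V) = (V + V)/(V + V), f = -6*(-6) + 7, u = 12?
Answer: 59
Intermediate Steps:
X(b, K) = 9 - K
f = 43 (f = 36 + 7 = 43)
j(V) = 1 (j(V) = (2*V)/((2*V)) = (2*V)*(1/(2*V)) = 1)
j(2)*X(u, -7) + f = 1*(9 - 1*(-7)) + 43 = 1*(9 + 7) + 43 = 1*16 + 43 = 16 + 43 = 59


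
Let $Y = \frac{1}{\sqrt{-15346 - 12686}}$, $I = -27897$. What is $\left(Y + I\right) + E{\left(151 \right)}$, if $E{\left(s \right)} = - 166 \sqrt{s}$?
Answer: $-27897 - 166 \sqrt{151} - \frac{i \sqrt{438}}{3504} \approx -29937.0 - 0.0059727 i$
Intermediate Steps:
$Y = - \frac{i \sqrt{438}}{3504}$ ($Y = \frac{1}{\sqrt{-28032}} = \frac{1}{8 i \sqrt{438}} = - \frac{i \sqrt{438}}{3504} \approx - 0.0059727 i$)
$\left(Y + I\right) + E{\left(151 \right)} = \left(- \frac{i \sqrt{438}}{3504} - 27897\right) - 166 \sqrt{151} = \left(-27897 - \frac{i \sqrt{438}}{3504}\right) - 166 \sqrt{151} = -27897 - 166 \sqrt{151} - \frac{i \sqrt{438}}{3504}$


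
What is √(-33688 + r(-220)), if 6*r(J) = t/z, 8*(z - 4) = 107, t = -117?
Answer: 2*I*√162726883/139 ≈ 183.55*I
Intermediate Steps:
z = 139/8 (z = 4 + (⅛)*107 = 4 + 107/8 = 139/8 ≈ 17.375)
r(J) = -156/139 (r(J) = (-117/139/8)/6 = (-117*8/139)/6 = (⅙)*(-936/139) = -156/139)
√(-33688 + r(-220)) = √(-33688 - 156/139) = √(-4682788/139) = 2*I*√162726883/139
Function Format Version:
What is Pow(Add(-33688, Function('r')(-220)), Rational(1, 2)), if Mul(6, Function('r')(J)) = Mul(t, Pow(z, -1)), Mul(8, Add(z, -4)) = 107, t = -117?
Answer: Mul(Rational(2, 139), I, Pow(162726883, Rational(1, 2))) ≈ Mul(183.55, I)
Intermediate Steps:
z = Rational(139, 8) (z = Add(4, Mul(Rational(1, 8), 107)) = Add(4, Rational(107, 8)) = Rational(139, 8) ≈ 17.375)
Function('r')(J) = Rational(-156, 139) (Function('r')(J) = Mul(Rational(1, 6), Mul(-117, Pow(Rational(139, 8), -1))) = Mul(Rational(1, 6), Mul(-117, Rational(8, 139))) = Mul(Rational(1, 6), Rational(-936, 139)) = Rational(-156, 139))
Pow(Add(-33688, Function('r')(-220)), Rational(1, 2)) = Pow(Add(-33688, Rational(-156, 139)), Rational(1, 2)) = Pow(Rational(-4682788, 139), Rational(1, 2)) = Mul(Rational(2, 139), I, Pow(162726883, Rational(1, 2)))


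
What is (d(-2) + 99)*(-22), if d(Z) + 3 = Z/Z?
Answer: -2134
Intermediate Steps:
d(Z) = -2 (d(Z) = -3 + Z/Z = -3 + 1 = -2)
(d(-2) + 99)*(-22) = (-2 + 99)*(-22) = 97*(-22) = -2134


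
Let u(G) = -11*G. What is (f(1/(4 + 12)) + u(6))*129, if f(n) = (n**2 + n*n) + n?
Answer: -1088631/128 ≈ -8504.9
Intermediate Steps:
f(n) = n + 2*n**2 (f(n) = (n**2 + n**2) + n = 2*n**2 + n = n + 2*n**2)
(f(1/(4 + 12)) + u(6))*129 = ((1 + 2/(4 + 12))/(4 + 12) - 11*6)*129 = ((1 + 2/16)/16 - 66)*129 = ((1 + 2*(1/16))/16 - 66)*129 = ((1 + 1/8)/16 - 66)*129 = ((1/16)*(9/8) - 66)*129 = (9/128 - 66)*129 = -8439/128*129 = -1088631/128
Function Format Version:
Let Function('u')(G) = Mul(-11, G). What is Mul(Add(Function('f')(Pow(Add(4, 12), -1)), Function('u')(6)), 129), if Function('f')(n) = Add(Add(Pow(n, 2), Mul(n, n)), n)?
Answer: Rational(-1088631, 128) ≈ -8504.9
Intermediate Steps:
Function('f')(n) = Add(n, Mul(2, Pow(n, 2))) (Function('f')(n) = Add(Add(Pow(n, 2), Pow(n, 2)), n) = Add(Mul(2, Pow(n, 2)), n) = Add(n, Mul(2, Pow(n, 2))))
Mul(Add(Function('f')(Pow(Add(4, 12), -1)), Function('u')(6)), 129) = Mul(Add(Mul(Pow(Add(4, 12), -1), Add(1, Mul(2, Pow(Add(4, 12), -1)))), Mul(-11, 6)), 129) = Mul(Add(Mul(Pow(16, -1), Add(1, Mul(2, Pow(16, -1)))), -66), 129) = Mul(Add(Mul(Rational(1, 16), Add(1, Mul(2, Rational(1, 16)))), -66), 129) = Mul(Add(Mul(Rational(1, 16), Add(1, Rational(1, 8))), -66), 129) = Mul(Add(Mul(Rational(1, 16), Rational(9, 8)), -66), 129) = Mul(Add(Rational(9, 128), -66), 129) = Mul(Rational(-8439, 128), 129) = Rational(-1088631, 128)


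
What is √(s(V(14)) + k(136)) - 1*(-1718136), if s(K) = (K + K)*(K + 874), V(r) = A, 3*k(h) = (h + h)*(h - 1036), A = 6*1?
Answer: 1718136 + 8*I*√1110 ≈ 1.7181e+6 + 266.53*I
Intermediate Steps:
A = 6
k(h) = 2*h*(-1036 + h)/3 (k(h) = ((h + h)*(h - 1036))/3 = ((2*h)*(-1036 + h))/3 = (2*h*(-1036 + h))/3 = 2*h*(-1036 + h)/3)
V(r) = 6
s(K) = 2*K*(874 + K) (s(K) = (2*K)*(874 + K) = 2*K*(874 + K))
√(s(V(14)) + k(136)) - 1*(-1718136) = √(2*6*(874 + 6) + (⅔)*136*(-1036 + 136)) - 1*(-1718136) = √(2*6*880 + (⅔)*136*(-900)) + 1718136 = √(10560 - 81600) + 1718136 = √(-71040) + 1718136 = 8*I*√1110 + 1718136 = 1718136 + 8*I*√1110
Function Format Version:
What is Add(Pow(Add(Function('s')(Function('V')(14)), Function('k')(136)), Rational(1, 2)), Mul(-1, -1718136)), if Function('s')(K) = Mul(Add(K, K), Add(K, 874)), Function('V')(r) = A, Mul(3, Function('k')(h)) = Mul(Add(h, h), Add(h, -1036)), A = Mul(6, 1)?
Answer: Add(1718136, Mul(8, I, Pow(1110, Rational(1, 2)))) ≈ Add(1.7181e+6, Mul(266.53, I))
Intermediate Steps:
A = 6
Function('k')(h) = Mul(Rational(2, 3), h, Add(-1036, h)) (Function('k')(h) = Mul(Rational(1, 3), Mul(Add(h, h), Add(h, -1036))) = Mul(Rational(1, 3), Mul(Mul(2, h), Add(-1036, h))) = Mul(Rational(1, 3), Mul(2, h, Add(-1036, h))) = Mul(Rational(2, 3), h, Add(-1036, h)))
Function('V')(r) = 6
Function('s')(K) = Mul(2, K, Add(874, K)) (Function('s')(K) = Mul(Mul(2, K), Add(874, K)) = Mul(2, K, Add(874, K)))
Add(Pow(Add(Function('s')(Function('V')(14)), Function('k')(136)), Rational(1, 2)), Mul(-1, -1718136)) = Add(Pow(Add(Mul(2, 6, Add(874, 6)), Mul(Rational(2, 3), 136, Add(-1036, 136))), Rational(1, 2)), Mul(-1, -1718136)) = Add(Pow(Add(Mul(2, 6, 880), Mul(Rational(2, 3), 136, -900)), Rational(1, 2)), 1718136) = Add(Pow(Add(10560, -81600), Rational(1, 2)), 1718136) = Add(Pow(-71040, Rational(1, 2)), 1718136) = Add(Mul(8, I, Pow(1110, Rational(1, 2))), 1718136) = Add(1718136, Mul(8, I, Pow(1110, Rational(1, 2))))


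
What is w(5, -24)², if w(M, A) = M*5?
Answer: 625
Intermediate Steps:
w(M, A) = 5*M
w(5, -24)² = (5*5)² = 25² = 625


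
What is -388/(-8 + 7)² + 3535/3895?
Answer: -301545/779 ≈ -387.09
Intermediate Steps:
-388/(-8 + 7)² + 3535/3895 = -388/((-1)²) + 3535*(1/3895) = -388/1 + 707/779 = -388*1 + 707/779 = -388 + 707/779 = -301545/779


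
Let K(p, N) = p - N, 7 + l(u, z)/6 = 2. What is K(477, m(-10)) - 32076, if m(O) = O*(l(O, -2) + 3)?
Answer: -31869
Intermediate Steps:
l(u, z) = -30 (l(u, z) = -42 + 6*2 = -42 + 12 = -30)
m(O) = -27*O (m(O) = O*(-30 + 3) = O*(-27) = -27*O)
K(477, m(-10)) - 32076 = (477 - (-27)*(-10)) - 32076 = (477 - 1*270) - 32076 = (477 - 270) - 32076 = 207 - 32076 = -31869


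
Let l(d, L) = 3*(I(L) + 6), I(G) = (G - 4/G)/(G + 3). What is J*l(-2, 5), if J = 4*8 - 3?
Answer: 22707/40 ≈ 567.67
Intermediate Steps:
I(G) = (G - 4/G)/(3 + G)
l(d, L) = 18 + 3*(-4 + L²)/(L*(3 + L)) (l(d, L) = 3*((-4 + L²)/(L*(3 + L)) + 6) = 3*(6 + (-4 + L²)/(L*(3 + L))) = 18 + 3*(-4 + L²)/(L*(3 + L)))
J = 29 (J = 32 - 3 = 29)
J*l(-2, 5) = 29*(3*(-4 + 7*5² + 18*5)/(5*(3 + 5))) = 29*(3*(⅕)*(-4 + 7*25 + 90)/8) = 29*(3*(⅕)*(⅛)*(-4 + 175 + 90)) = 29*(3*(⅕)*(⅛)*261) = 29*(783/40) = 22707/40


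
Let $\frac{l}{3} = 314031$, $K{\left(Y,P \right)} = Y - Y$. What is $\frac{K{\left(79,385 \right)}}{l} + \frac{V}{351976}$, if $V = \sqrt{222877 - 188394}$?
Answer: $\frac{\sqrt{34483}}{351976} \approx 0.00052758$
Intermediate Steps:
$K{\left(Y,P \right)} = 0$
$l = 942093$ ($l = 3 \cdot 314031 = 942093$)
$V = \sqrt{34483} \approx 185.7$
$\frac{K{\left(79,385 \right)}}{l} + \frac{V}{351976} = \frac{0}{942093} + \frac{\sqrt{34483}}{351976} = 0 \cdot \frac{1}{942093} + \sqrt{34483} \cdot \frac{1}{351976} = 0 + \frac{\sqrt{34483}}{351976} = \frac{\sqrt{34483}}{351976}$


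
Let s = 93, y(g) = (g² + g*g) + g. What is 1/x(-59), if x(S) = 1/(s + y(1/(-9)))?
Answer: 7526/81 ≈ 92.914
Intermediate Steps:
y(g) = g + 2*g² (y(g) = (g² + g²) + g = 2*g² + g = g + 2*g²)
x(S) = 81/7526 (x(S) = 1/(93 + (1 + 2/(-9))/(-9)) = 1/(93 - (1 + 2*(-⅑))/9) = 1/(93 - (1 - 2/9)/9) = 1/(93 - ⅑*7/9) = 1/(93 - 7/81) = 1/(7526/81) = 81/7526)
1/x(-59) = 1/(81/7526) = 7526/81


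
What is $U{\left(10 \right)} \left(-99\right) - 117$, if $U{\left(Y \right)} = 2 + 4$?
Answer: $-711$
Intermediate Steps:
$U{\left(Y \right)} = 6$
$U{\left(10 \right)} \left(-99\right) - 117 = 6 \left(-99\right) - 117 = -594 - 117 = -711$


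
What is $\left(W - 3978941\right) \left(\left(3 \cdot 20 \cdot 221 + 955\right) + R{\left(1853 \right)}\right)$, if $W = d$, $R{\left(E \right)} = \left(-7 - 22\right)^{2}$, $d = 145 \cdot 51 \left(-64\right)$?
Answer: $-67032639376$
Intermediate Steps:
$d = -473280$ ($d = 7395 \left(-64\right) = -473280$)
$R{\left(E \right)} = 841$ ($R{\left(E \right)} = \left(-29\right)^{2} = 841$)
$W = -473280$
$\left(W - 3978941\right) \left(\left(3 \cdot 20 \cdot 221 + 955\right) + R{\left(1853 \right)}\right) = \left(-473280 - 3978941\right) \left(\left(3 \cdot 20 \cdot 221 + 955\right) + 841\right) = - 4452221 \left(\left(60 \cdot 221 + 955\right) + 841\right) = - 4452221 \left(\left(13260 + 955\right) + 841\right) = - 4452221 \left(14215 + 841\right) = \left(-4452221\right) 15056 = -67032639376$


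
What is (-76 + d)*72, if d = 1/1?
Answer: -5400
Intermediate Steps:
d = 1
(-76 + d)*72 = (-76 + 1)*72 = -75*72 = -5400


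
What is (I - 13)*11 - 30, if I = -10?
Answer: -283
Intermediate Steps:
(I - 13)*11 - 30 = (-10 - 13)*11 - 30 = -23*11 - 30 = -253 - 30 = -283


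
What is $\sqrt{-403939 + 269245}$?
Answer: $3 i \sqrt{14966} \approx 367.01 i$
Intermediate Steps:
$\sqrt{-403939 + 269245} = \sqrt{-134694} = 3 i \sqrt{14966}$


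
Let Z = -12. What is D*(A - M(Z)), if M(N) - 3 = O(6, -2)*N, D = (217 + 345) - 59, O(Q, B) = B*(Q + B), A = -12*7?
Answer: -92049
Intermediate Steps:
A = -84
O(Q, B) = B*(B + Q)
D = 503 (D = 562 - 59 = 503)
M(N) = 3 - 8*N (M(N) = 3 + (-2*(-2 + 6))*N = 3 + (-2*4)*N = 3 - 8*N)
D*(A - M(Z)) = 503*(-84 - (3 - 8*(-12))) = 503*(-84 - (3 + 96)) = 503*(-84 - 1*99) = 503*(-84 - 99) = 503*(-183) = -92049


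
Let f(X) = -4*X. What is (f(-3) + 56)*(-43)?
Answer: -2924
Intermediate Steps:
(f(-3) + 56)*(-43) = (-4*(-3) + 56)*(-43) = (12 + 56)*(-43) = 68*(-43) = -2924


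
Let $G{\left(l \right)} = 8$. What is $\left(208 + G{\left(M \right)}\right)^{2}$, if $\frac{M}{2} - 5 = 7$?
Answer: $46656$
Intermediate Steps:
$M = 24$ ($M = 10 + 2 \cdot 7 = 10 + 14 = 24$)
$\left(208 + G{\left(M \right)}\right)^{2} = \left(208 + 8\right)^{2} = 216^{2} = 46656$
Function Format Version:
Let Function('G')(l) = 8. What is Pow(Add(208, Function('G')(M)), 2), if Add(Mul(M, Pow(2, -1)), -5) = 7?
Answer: 46656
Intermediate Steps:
M = 24 (M = Add(10, Mul(2, 7)) = Add(10, 14) = 24)
Pow(Add(208, Function('G')(M)), 2) = Pow(Add(208, 8), 2) = Pow(216, 2) = 46656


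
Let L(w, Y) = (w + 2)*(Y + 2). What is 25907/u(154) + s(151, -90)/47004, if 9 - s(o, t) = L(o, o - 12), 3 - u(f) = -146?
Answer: 101209966/583633 ≈ 173.41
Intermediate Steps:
L(w, Y) = (2 + Y)*(2 + w) (L(w, Y) = (2 + w)*(2 + Y) = (2 + Y)*(2 + w))
u(f) = 149 (u(f) = 3 - 1*(-146) = 3 + 146 = 149)
s(o, t) = 29 - 4*o - o*(-12 + o) (s(o, t) = 9 - (4 + 2*(o - 12) + 2*o + (o - 12)*o) = 9 - (4 + 2*(-12 + o) + 2*o + (-12 + o)*o) = 9 - (4 + (-24 + 2*o) + 2*o + o*(-12 + o)) = 9 - (-20 + 4*o + o*(-12 + o)) = 9 + (20 - 4*o - o*(-12 + o)) = 29 - 4*o - o*(-12 + o))
25907/u(154) + s(151, -90)/47004 = 25907/149 + (29 - 1*151² + 8*151)/47004 = 25907*(1/149) + (29 - 1*22801 + 1208)*(1/47004) = 25907/149 + (29 - 22801 + 1208)*(1/47004) = 25907/149 - 21564*1/47004 = 25907/149 - 1797/3917 = 101209966/583633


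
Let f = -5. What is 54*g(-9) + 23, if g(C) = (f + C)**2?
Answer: 10607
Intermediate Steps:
g(C) = (-5 + C)**2
54*g(-9) + 23 = 54*(-5 - 9)**2 + 23 = 54*(-14)**2 + 23 = 54*196 + 23 = 10584 + 23 = 10607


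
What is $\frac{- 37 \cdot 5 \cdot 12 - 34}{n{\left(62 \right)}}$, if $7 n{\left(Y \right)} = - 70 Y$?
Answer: $\frac{1127}{310} \approx 3.6355$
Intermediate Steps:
$n{\left(Y \right)} = - 10 Y$ ($n{\left(Y \right)} = \frac{\left(-70\right) Y}{7} = - 10 Y$)
$\frac{- 37 \cdot 5 \cdot 12 - 34}{n{\left(62 \right)}} = \frac{- 37 \cdot 5 \cdot 12 - 34}{\left(-10\right) 62} = \frac{\left(-37\right) 60 - 34}{-620} = \left(-2220 - 34\right) \left(- \frac{1}{620}\right) = \left(-2254\right) \left(- \frac{1}{620}\right) = \frac{1127}{310}$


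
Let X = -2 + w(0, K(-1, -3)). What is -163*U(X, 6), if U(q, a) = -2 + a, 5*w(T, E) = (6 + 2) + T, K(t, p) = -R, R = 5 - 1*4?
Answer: -652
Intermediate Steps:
R = 1 (R = 5 - 4 = 1)
K(t, p) = -1 (K(t, p) = -1*1 = -1)
w(T, E) = 8/5 + T/5 (w(T, E) = ((6 + 2) + T)/5 = (8 + T)/5 = 8/5 + T/5)
X = -⅖ (X = -2 + (8/5 + (⅕)*0) = -2 + (8/5 + 0) = -2 + 8/5 = -⅖ ≈ -0.40000)
-163*U(X, 6) = -163*(-2 + 6) = -163*4 = -652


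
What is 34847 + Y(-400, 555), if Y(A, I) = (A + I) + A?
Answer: 34602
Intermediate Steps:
Y(A, I) = I + 2*A
34847 + Y(-400, 555) = 34847 + (555 + 2*(-400)) = 34847 + (555 - 800) = 34847 - 245 = 34602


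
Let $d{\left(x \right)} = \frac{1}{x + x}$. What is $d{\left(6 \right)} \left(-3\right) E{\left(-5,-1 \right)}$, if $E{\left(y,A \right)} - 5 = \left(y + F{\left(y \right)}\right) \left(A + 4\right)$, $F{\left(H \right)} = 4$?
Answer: $- \frac{1}{2} \approx -0.5$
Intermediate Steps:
$E{\left(y,A \right)} = 5 + \left(4 + A\right) \left(4 + y\right)$ ($E{\left(y,A \right)} = 5 + \left(y + 4\right) \left(A + 4\right) = 5 + \left(4 + y\right) \left(4 + A\right) = 5 + \left(4 + A\right) \left(4 + y\right)$)
$d{\left(x \right)} = \frac{1}{2 x}$
$d{\left(6 \right)} \left(-3\right) E{\left(-5,-1 \right)} = \frac{1}{2 \cdot 6} \left(-3\right) \left(21 + 4 \left(-1\right) + 4 \left(-5\right) - -5\right) = \frac{1}{2} \cdot \frac{1}{6} \left(-3\right) \left(21 - 4 - 20 + 5\right) = \frac{1}{12} \left(-3\right) 2 = \left(- \frac{1}{4}\right) 2 = - \frac{1}{2}$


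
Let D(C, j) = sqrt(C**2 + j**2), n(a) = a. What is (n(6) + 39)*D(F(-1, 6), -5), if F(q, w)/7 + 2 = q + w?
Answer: 45*sqrt(466) ≈ 971.42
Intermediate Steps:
F(q, w) = -14 + 7*q + 7*w (F(q, w) = -14 + 7*(q + w) = -14 + (7*q + 7*w) = -14 + 7*q + 7*w)
(n(6) + 39)*D(F(-1, 6), -5) = (6 + 39)*sqrt((-14 + 7*(-1) + 7*6)**2 + (-5)**2) = 45*sqrt((-14 - 7 + 42)**2 + 25) = 45*sqrt(21**2 + 25) = 45*sqrt(441 + 25) = 45*sqrt(466)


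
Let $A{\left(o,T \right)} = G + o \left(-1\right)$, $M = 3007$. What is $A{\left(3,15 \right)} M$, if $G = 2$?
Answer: $-3007$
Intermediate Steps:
$A{\left(o,T \right)} = 2 - o$ ($A{\left(o,T \right)} = 2 + o \left(-1\right) = 2 - o$)
$A{\left(3,15 \right)} M = \left(2 - 3\right) 3007 = \left(-1\right) 3007 = -3007$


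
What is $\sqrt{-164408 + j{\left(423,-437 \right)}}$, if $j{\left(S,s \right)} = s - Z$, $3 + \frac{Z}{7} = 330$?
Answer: $i \sqrt{167134} \approx 408.82 i$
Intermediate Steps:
$Z = 2289$ ($Z = -21 + 7 \cdot 330 = -21 + 2310 = 2289$)
$j{\left(S,s \right)} = -2289 + s$ ($j{\left(S,s \right)} = s - 2289 = -2289 + s$)
$\sqrt{-164408 + j{\left(423,-437 \right)}} = \sqrt{-164408 - 2726} = \sqrt{-167134} = i \sqrt{167134}$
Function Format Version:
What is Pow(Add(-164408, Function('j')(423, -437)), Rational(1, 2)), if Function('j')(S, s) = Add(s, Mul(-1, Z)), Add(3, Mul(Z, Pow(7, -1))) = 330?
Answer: Mul(I, Pow(167134, Rational(1, 2))) ≈ Mul(408.82, I)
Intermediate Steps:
Z = 2289 (Z = Add(-21, Mul(7, 330)) = Add(-21, 2310) = 2289)
Function('j')(S, s) = Add(-2289, s) (Function('j')(S, s) = Add(s, Mul(-1, 2289)) = Add(s, -2289) = Add(-2289, s))
Pow(Add(-164408, Function('j')(423, -437)), Rational(1, 2)) = Pow(Add(-164408, Add(-2289, -437)), Rational(1, 2)) = Pow(Add(-164408, -2726), Rational(1, 2)) = Pow(-167134, Rational(1, 2)) = Mul(I, Pow(167134, Rational(1, 2)))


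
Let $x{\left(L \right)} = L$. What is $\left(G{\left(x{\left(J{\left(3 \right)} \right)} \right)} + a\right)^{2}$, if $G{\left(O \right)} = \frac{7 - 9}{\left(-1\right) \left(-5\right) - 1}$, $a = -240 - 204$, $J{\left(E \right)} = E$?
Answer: $\frac{790321}{4} \approx 1.9758 \cdot 10^{5}$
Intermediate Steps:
$a = -444$
$G{\left(O \right)} = - \frac{1}{2}$ ($G{\left(O \right)} = - \frac{2}{5 - 1} = - \frac{2}{4} = \left(-2\right) \frac{1}{4} = - \frac{1}{2}$)
$\left(G{\left(x{\left(J{\left(3 \right)} \right)} \right)} + a\right)^{2} = \left(- \frac{1}{2} - 444\right)^{2} = \left(- \frac{889}{2}\right)^{2} = \frac{790321}{4}$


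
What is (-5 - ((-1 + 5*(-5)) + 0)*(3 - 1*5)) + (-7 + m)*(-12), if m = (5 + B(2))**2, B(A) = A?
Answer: -561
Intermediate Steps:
m = 49 (m = (5 + 2)**2 = 7**2 = 49)
(-5 - ((-1 + 5*(-5)) + 0)*(3 - 1*5)) + (-7 + m)*(-12) = (-5 - ((-1 + 5*(-5)) + 0)*(3 - 1*5)) + (-7 + 49)*(-12) = (-5 - ((-1 - 25) + 0)*(3 - 5)) + 42*(-12) = (-5 - (-26 + 0)*(-2)) - 504 = (-5 - (-26)*(-2)) - 504 = (-5 - 1*52) - 504 = (-5 - 52) - 504 = -57 - 504 = -561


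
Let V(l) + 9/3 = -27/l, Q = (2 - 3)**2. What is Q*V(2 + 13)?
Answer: -24/5 ≈ -4.8000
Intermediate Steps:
Q = 1 (Q = (-1)**2 = 1)
V(l) = -3 - 27/l
Q*V(2 + 13) = 1*(-3 - 27/(2 + 13)) = 1*(-3 - 27/15) = 1*(-3 - 27*1/15) = 1*(-3 - 9/5) = 1*(-24/5) = -24/5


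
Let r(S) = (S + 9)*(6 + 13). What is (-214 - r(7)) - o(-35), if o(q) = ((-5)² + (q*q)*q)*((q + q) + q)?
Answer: -4499768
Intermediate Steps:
r(S) = 171 + 19*S (r(S) = (9 + S)*19 = 171 + 19*S)
o(q) = 3*q*(25 + q³) (o(q) = (25 + q²*q)*(2*q + q) = (25 + q³)*(3*q) = 3*q*(25 + q³))
(-214 - r(7)) - o(-35) = (-214 - (171 + 19*7)) - 3*(-35)*(25 + (-35)³) = (-214 - (171 + 133)) - 3*(-35)*(25 - 42875) = (-214 - 1*304) - 3*(-35)*(-42850) = (-214 - 304) - 1*4499250 = -518 - 4499250 = -4499768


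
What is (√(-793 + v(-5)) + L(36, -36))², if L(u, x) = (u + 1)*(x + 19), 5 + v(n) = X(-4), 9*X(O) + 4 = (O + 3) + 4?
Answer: (1887 - I*√7183)²/9 ≈ 3.9484e+5 - 35540.0*I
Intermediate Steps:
X(O) = ⅓ + O/9 (X(O) = -4/9 + ((O + 3) + 4)/9 = -4/9 + ((3 + O) + 4)/9 = -4/9 + (7 + O)/9 = -4/9 + (7/9 + O/9) = ⅓ + O/9)
v(n) = -46/9 (v(n) = -5 + (⅓ + (⅑)*(-4)) = -5 + (⅓ - 4/9) = -5 - ⅑ = -46/9)
L(u, x) = (1 + u)*(19 + x)
(√(-793 + v(-5)) + L(36, -36))² = (√(-793 - 46/9) + (19 - 36 + 19*36 + 36*(-36)))² = (√(-7183/9) + (19 - 36 + 684 - 1296))² = (I*√7183/3 - 629)² = (-629 + I*√7183/3)²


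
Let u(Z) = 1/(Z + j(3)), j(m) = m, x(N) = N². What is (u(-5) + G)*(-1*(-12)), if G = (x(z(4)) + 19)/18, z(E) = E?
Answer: 52/3 ≈ 17.333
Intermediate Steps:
G = 35/18 (G = (4² + 19)/18 = (16 + 19)*(1/18) = 35*(1/18) = 35/18 ≈ 1.9444)
u(Z) = 1/(3 + Z) (u(Z) = 1/(Z + 3) = 1/(3 + Z))
(u(-5) + G)*(-1*(-12)) = (1/(3 - 5) + 35/18)*(-1*(-12)) = (1/(-2) + 35/18)*12 = (-½ + 35/18)*12 = (13/9)*12 = 52/3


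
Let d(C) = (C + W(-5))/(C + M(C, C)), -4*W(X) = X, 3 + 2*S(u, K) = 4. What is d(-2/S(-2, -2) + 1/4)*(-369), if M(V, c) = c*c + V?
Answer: 984/7 ≈ 140.57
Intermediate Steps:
M(V, c) = V + c² (M(V, c) = c² + V = V + c²)
S(u, K) = ½ (S(u, K) = -3/2 + (½)*4 = -3/2 + 2 = ½)
W(X) = -X/4
d(C) = (5/4 + C)/(C² + 2*C) (d(C) = (C - ¼*(-5))/(C + (C + C²)) = (C + 5/4)/(C² + 2*C) = (5/4 + C)/(C² + 2*C))
d(-2/S(-2, -2) + 1/4)*(-369) = ((5/4 + (-2/½ + 1/4))/((-2/½ + 1/4)*(2 + (-2/½ + 1/4))))*(-369) = ((5/4 + (-2*2 + 1*(¼)))/((-2*2 + 1*(¼))*(2 + (-2*2 + 1*(¼)))))*(-369) = ((5/4 + (-4 + ¼))/((-4 + ¼)*(2 + (-4 + ¼))))*(-369) = ((5/4 - 15/4)/((-15/4)*(2 - 15/4)))*(-369) = -4/15*(-5/2)/(-7/4)*(-369) = -4/15*(-4/7)*(-5/2)*(-369) = -8/21*(-369) = 984/7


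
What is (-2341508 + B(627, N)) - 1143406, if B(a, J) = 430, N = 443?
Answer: -3484484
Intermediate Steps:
(-2341508 + B(627, N)) - 1143406 = (-2341508 + 430) - 1143406 = -2341078 - 1143406 = -3484484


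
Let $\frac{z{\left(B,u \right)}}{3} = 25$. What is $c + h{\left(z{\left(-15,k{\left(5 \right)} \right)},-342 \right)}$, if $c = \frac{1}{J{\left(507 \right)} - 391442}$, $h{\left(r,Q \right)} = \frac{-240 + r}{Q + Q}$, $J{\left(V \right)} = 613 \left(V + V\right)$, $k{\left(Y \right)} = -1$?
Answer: $\frac{1582241}{6558990} \approx 0.24123$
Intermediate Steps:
$J{\left(V \right)} = 1226 V$ ($J{\left(V \right)} = 613 \cdot 2 V = 1226 V$)
$z{\left(B,u \right)} = 75$ ($z{\left(B,u \right)} = 3 \cdot 25 = 75$)
$h{\left(r,Q \right)} = \frac{-240 + r}{2 Q}$
$c = \frac{1}{230140}$ ($c = \frac{1}{1226 \cdot 507 - 391442} = \frac{1}{621582 - 391442} = \frac{1}{230140} \approx 4.3452 \cdot 10^{-6}$)
$c + h{\left(z{\left(-15,k{\left(5 \right)} \right)},-342 \right)} = \frac{1}{230140} + \frac{-240 + 75}{2 \left(-342\right)} = \frac{1}{230140} + \frac{1}{2} \left(- \frac{1}{342}\right) \left(-165\right) = \frac{1}{230140} + \frac{55}{228} = \frac{1582241}{6558990}$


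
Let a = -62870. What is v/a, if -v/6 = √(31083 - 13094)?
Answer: 3*√17989/31435 ≈ 0.012800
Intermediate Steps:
v = -6*√17989 (v = -6*√(31083 - 13094) = -6*√17989 ≈ -804.74)
v/a = -6*√17989/(-62870) = -6*√17989*(-1/62870) = 3*√17989/31435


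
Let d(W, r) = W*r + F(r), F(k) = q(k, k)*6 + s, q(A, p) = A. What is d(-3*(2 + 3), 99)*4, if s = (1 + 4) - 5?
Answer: -3564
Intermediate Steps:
s = 0 (s = 5 - 5 = 0)
F(k) = 6*k (F(k) = k*6 + 0 = 6*k + 0 = 6*k)
d(W, r) = 6*r + W*r (d(W, r) = W*r + 6*r = 6*r + W*r)
d(-3*(2 + 3), 99)*4 = (99*(6 - 3*(2 + 3)))*4 = (99*(6 - 3*5))*4 = (99*(6 - 15))*4 = (99*(-9))*4 = -891*4 = -3564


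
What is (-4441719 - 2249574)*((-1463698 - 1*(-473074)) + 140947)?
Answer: 5685437762361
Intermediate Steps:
(-4441719 - 2249574)*((-1463698 - 1*(-473074)) + 140947) = -6691293*((-1463698 + 473074) + 140947) = -6691293*(-990624 + 140947) = -6691293*(-849677) = 5685437762361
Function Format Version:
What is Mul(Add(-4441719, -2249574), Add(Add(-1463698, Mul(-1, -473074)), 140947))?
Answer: 5685437762361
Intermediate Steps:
Mul(Add(-4441719, -2249574), Add(Add(-1463698, Mul(-1, -473074)), 140947)) = Mul(-6691293, Add(Add(-1463698, 473074), 140947)) = Mul(-6691293, Add(-990624, 140947)) = Mul(-6691293, -849677) = 5685437762361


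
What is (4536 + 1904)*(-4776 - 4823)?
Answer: -61817560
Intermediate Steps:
(4536 + 1904)*(-4776 - 4823) = 6440*(-9599) = -61817560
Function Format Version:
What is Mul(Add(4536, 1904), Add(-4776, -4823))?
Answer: -61817560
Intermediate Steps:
Mul(Add(4536, 1904), Add(-4776, -4823)) = Mul(6440, -9599) = -61817560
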